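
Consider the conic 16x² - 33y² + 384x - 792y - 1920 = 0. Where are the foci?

Rearranging, 16(x² + 24x) -33(y² + 24y) = 1920.
Complete the square in x and y: 16(x + 12)² -33(y + 12)² = 1920 + 2304 - 4752 = -528
Divide by -528: (y + 12)²/16 - (x + 12)²/33 = 1
Hyperbola, center (-12, -12), transverse axis vertical; a² = 16, b² = 33.
c² = a² + b² = 16 + 33 = 49, so c = 7.
Foci lie on the vertical axis through the center: (h, k ± c).

(-12, -19) and (-12, -5)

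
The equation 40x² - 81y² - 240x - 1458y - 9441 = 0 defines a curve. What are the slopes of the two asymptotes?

Group the x- and y-terms: 40(x² - 6x) -81(y² + 18y) = 9441
Complete the square: 40(x - 3)² -81(y + 9)² = 9441 + 360 - 6561 = 3240
Divide by 3240: (x - 3)²/81 - (y + 9)²/40 = 1
Hyperbola, center (3, -9), transverse axis horizontal; a² = 81, b² = 40.
For a horizontal hyperbola the asymptotes have slope ±b/a.
Here that is ±2√10/9.

2√10/9 and -2√10/9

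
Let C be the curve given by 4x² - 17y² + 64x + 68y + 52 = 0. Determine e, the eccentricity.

4(x² + 16x) -17(y² - 4y) = -52
Complete the square in x and y: 4(x + 8)² -17(y - 2)² = -52 + 256 - 68 = 136
Divide by 136: (x + 8)²/34 - (y - 2)²/8 = 1
Hyperbola, center (-8, 2), transverse axis horizontal; a² = 34, b² = 8.
c² = a² + b² = 42, so c = √42.
e = c/a = √42/√34 = √357/17.

e = √357/17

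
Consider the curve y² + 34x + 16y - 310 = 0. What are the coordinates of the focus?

(5/2, -8)

Only y is squared. Complete the square in y: (y + 8)² = -34(x - 11).
Vertex (11, -8); 4p = -34 so p = -17/2. Opens left.
Focus is p units from the vertex along the axis: (h + p, k).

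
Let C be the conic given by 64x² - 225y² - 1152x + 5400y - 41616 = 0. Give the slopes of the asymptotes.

8/15 and -8/15

Collect terms: 64(x² - 18x) -225(y² - 24y) = 41616
64(x - 9)² -225(y - 12)² = 41616 + 5184 - 32400 = 14400
Divide by 14400: (x - 9)²/225 - (y - 12)²/64 = 1
Hyperbola, center (9, 12), transverse axis horizontal; a² = 225, b² = 64.
For a horizontal hyperbola the asymptotes have slope ±b/a.
Here that is ±8/15.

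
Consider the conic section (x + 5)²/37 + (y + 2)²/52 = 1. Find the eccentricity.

Center (-5, -2). The larger denominator 52 sits under the y-term, so the major axis is vertical; a² = 52, b² = 37.
c² = a² - b² = 15, so c = √15.
e = c/a = √15/2√13 = √195/26.

e = √195/26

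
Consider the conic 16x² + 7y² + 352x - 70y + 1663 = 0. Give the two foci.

Group: 16(x² + 22x) + 7(y² - 10y) = -1663
Complete the square in x and y: 16(x + 11)² + 7(y - 5)² = -1663 + 1936 + 175 = 448
Divide by 448: (x + 11)²/28 + (y - 5)²/64 = 1
Ellipse, center (-11, 5), major axis vertical; a² = 64, b² = 28.
c² = a² - b² = 64 - 28 = 36, so c = 6.
Foci lie on the vertical axis through the center: (h, k ± c).

(-11, -1) and (-11, 11)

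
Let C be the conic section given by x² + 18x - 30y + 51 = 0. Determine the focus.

Only x is squared. Complete the square in x: (x + 9)² = 30(y + 1).
Vertex (-9, -1); 4p = 30 so p = 15/2. Opens up.
Focus is p units from the vertex along the axis: (h, k + p).

(-9, 13/2)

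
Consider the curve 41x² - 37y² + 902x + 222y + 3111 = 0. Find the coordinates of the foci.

(-11 - √78, 3) and (-11 + √78, 3)

41(x² + 22x) -37(y² - 6y) = -3111
41(x + 11)² -37(y - 3)² = -3111 + 4961 - 333 = 1517
Divide through by 1517 to get (x + 11)²/37 - (y - 3)²/41 = 1.
Hyperbola, center (-11, 3), transverse axis horizontal; a² = 37, b² = 41.
c² = a² + b² = 37 + 41 = 78, so c = √78.
Foci lie on the horizontal axis through the center: (h ± c, k).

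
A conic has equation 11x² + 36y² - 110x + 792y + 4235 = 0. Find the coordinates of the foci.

Rearranging, 11(x² - 10x) + 36(y² + 22y) = -4235.
Complete the square: 11(x - 5)² + 36(y + 11)² = -4235 + 275 + 4356 = 396
Divide through by 396 to get (x - 5)²/36 + (y + 11)²/11 = 1.
Ellipse, center (5, -11), major axis horizontal; a² = 36, b² = 11.
c² = a² - b² = 36 - 11 = 25, so c = 5.
Foci lie on the horizontal axis through the center: (h ± c, k).

(0, -11) and (10, -11)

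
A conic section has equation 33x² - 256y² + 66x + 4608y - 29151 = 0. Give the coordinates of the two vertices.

(-17, 9) and (15, 9)

Rearranging, 33(x² + 2x) -256(y² - 18y) = 29151.
Complete the square in x and y: 33(x + 1)² -256(y - 9)² = 29151 + 33 - 20736 = 8448
Divide through by 8448 to get (x + 1)²/256 - (y - 9)²/33 = 1.
Hyperbola, center (-1, 9), transverse axis horizontal; a² = 256, b² = 33.
a = 16. Vertices at (h ± a, k).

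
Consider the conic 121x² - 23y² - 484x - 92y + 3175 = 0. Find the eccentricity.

Rearranging, 121(x² - 4x) -23(y² + 4y) = -3175.
Completing the square gives 121(x - 2)² -23(y + 2)² = -3175 + 484 - 92 = -2783.
Dividing both sides by -2783: (y + 2)²/121 - (x - 2)²/23 = 1
Hyperbola, center (2, -2), transverse axis vertical; a² = 121, b² = 23.
c² = a² + b² = 144, so c = 12.
e = c/a = 12/11.

e = 12/11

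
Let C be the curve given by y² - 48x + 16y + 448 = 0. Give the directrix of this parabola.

x = -4

Only y is squared. Complete the square in y: (y + 8)² = 48(x - 8).
Vertex (8, -8); 4p = 48 so p = 12. Opens right.
Directrix is the vertical line x = h − p = 8 − (12) = -4.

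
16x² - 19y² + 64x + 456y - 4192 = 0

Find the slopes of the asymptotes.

Rearranging, 16(x² + 4x) -19(y² - 24y) = 4192.
Complete the square: 16(x + 2)² -19(y - 12)² = 4192 + 64 - 2736 = 1520
Dividing both sides by 1520: (x + 2)²/95 - (y - 12)²/80 = 1
Hyperbola, center (-2, 12), transverse axis horizontal; a² = 95, b² = 80.
For a horizontal hyperbola the asymptotes have slope ±b/a.
Here that is ±4√5/√95 = ±4√19/19.

4√19/19 and -4√19/19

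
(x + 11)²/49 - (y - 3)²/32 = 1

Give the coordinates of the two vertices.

Center (-11, 3). The positive term is the x-term, so the transverse axis is horizontal; a² = 49, b² = 32.
a = 7. Vertices at (h ± a, k).

(-18, 3) and (-4, 3)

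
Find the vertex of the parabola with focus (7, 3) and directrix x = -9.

The vertex is the midpoint between the focus and the directrix along the axis of symmetry.
Axis is horizontal (directrix is vertical). Vertex x-coordinate = (7 + (-9))/2 = -1; y-coordinate = 3.

(-1, 3)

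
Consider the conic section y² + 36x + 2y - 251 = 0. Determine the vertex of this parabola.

(7, -1)

Only y is squared. Complete the square in y: (y + 1)² = -36(x - 7).
Vertex (7, -1); 4p = -36 so p = -9. Opens left.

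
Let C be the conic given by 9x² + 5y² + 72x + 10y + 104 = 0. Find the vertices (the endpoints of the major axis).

Group the x- and y-terms: 9(x² + 8x) + 5(y² + 2y) = -104
9(x + 4)² + 5(y + 1)² = -104 + 144 + 5 = 45
Divide through by 45 to get (x + 4)²/5 + (y + 1)²/9 = 1.
Ellipse, center (-4, -1), major axis vertical; a² = 9, b² = 5.
a = 3. Vertices at (h, k ± a).

(-4, -4) and (-4, 2)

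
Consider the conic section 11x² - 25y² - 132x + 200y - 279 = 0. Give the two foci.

Rearranging, 11(x² - 12x) -25(y² - 8y) = 279.
Completing the square gives 11(x - 6)² -25(y - 4)² = 279 + 396 - 400 = 275.
Dividing both sides by 275: (x - 6)²/25 - (y - 4)²/11 = 1
Hyperbola, center (6, 4), transverse axis horizontal; a² = 25, b² = 11.
c² = a² + b² = 25 + 11 = 36, so c = 6.
Foci lie on the horizontal axis through the center: (h ± c, k).

(0, 4) and (12, 4)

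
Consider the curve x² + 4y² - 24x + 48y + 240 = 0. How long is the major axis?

8√3

Collect terms: (x² - 24x) + 4(y² + 12y) = -240
Complete the square in x and y: (x - 12)² + 4(y + 6)² = -240 + 144 + 144 = 48
Divide by 48: (x - 12)²/48 + (y + 6)²/12 = 1
Ellipse, center (12, -6), major axis horizontal; a² = 48, b² = 12.
a² = 48 so a = 4√3; the major axis has length 2a = 8√3.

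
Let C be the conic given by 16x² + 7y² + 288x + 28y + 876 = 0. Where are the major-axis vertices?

(-9, -10) and (-9, 6)

16(x² + 18x) + 7(y² + 4y) = -876
Complete the square in x and y: 16(x + 9)² + 7(y + 2)² = -876 + 1296 + 28 = 448
Divide through by 448 to get (x + 9)²/28 + (y + 2)²/64 = 1.
Ellipse, center (-9, -2), major axis vertical; a² = 64, b² = 28.
a = 8. Vertices at (h, k ± a).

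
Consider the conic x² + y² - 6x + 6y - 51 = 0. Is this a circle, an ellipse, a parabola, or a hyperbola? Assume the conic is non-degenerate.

circle

No xy term. Coefficients of x² and y² are A = 1, C = 1.
A = C (same sign) ⇒ circle.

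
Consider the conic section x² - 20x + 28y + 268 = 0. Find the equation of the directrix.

y = 1

Only x is squared. Complete the square in x: (x - 10)² = -28(y + 6).
Vertex (10, -6); 4p = -28 so p = -7. Opens down.
Directrix is the horizontal line y = k − p = -6 − (-7) = 1.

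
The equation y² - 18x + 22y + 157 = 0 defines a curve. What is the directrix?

x = -5/2

Only y is squared. Complete the square in y: (y + 11)² = 18(x - 2).
Vertex (2, -11); 4p = 18 so p = 9/2. Opens right.
Directrix is the vertical line x = h − p = 2 − (9/2) = -5/2.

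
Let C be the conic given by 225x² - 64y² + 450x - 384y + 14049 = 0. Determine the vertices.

Rearranging, 225(x² + 2x) -64(y² + 6y) = -14049.
Completing the square gives 225(x + 1)² -64(y + 3)² = -14049 + 225 - 576 = -14400.
Dividing both sides by -14400: (y + 3)²/225 - (x + 1)²/64 = 1
Hyperbola, center (-1, -3), transverse axis vertical; a² = 225, b² = 64.
a = 15. Vertices at (h, k ± a).

(-1, -18) and (-1, 12)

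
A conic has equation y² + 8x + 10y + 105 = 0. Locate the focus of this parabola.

Only y is squared. Complete the square in y: (y + 5)² = -8(x + 10).
Vertex (-10, -5); 4p = -8 so p = -2. Opens left.
Focus is p units from the vertex along the axis: (h + p, k).

(-12, -5)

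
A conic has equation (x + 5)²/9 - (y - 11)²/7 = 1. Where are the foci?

Center (-5, 11). The positive term is the x-term, so the transverse axis is horizontal; a² = 9, b² = 7.
c² = a² + b² = 9 + 7 = 16, so c = 4.
Foci lie on the horizontal axis through the center: (h ± c, k).

(-9, 11) and (-1, 11)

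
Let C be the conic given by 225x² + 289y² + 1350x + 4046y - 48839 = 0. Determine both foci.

(-11, -7) and (5, -7)

Group: 225(x² + 6x) + 289(y² + 14y) = 48839
Complete the square in x and y: 225(x + 3)² + 289(y + 7)² = 48839 + 2025 + 14161 = 65025
Dividing both sides by 65025: (x + 3)²/289 + (y + 7)²/225 = 1
Ellipse, center (-3, -7), major axis horizontal; a² = 289, b² = 225.
c² = a² - b² = 289 - 225 = 64, so c = 8.
Foci lie on the horizontal axis through the center: (h ± c, k).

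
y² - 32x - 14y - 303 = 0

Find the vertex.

(-11, 7)

Only y is squared. Complete the square in y: (y - 7)² = 32(x + 11).
Vertex (-11, 7); 4p = 32 so p = 8. Opens right.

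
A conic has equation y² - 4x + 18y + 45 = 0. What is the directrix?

x = -10

Only y is squared. Complete the square in y: (y + 9)² = 4(x + 9).
Vertex (-9, -9); 4p = 4 so p = 1. Opens right.
Directrix is the vertical line x = h − p = -9 − (1) = -10.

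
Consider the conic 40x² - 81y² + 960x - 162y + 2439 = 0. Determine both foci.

(-23, -1) and (-1, -1)

Rearranging, 40(x² + 24x) -81(y² + 2y) = -2439.
Complete the square in x and y: 40(x + 12)² -81(y + 1)² = -2439 + 5760 - 81 = 3240
Divide through by 3240 to get (x + 12)²/81 - (y + 1)²/40 = 1.
Hyperbola, center (-12, -1), transverse axis horizontal; a² = 81, b² = 40.
c² = a² + b² = 81 + 40 = 121, so c = 11.
Foci lie on the horizontal axis through the center: (h ± c, k).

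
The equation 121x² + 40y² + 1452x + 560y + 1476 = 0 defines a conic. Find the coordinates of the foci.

(-6, -16) and (-6, 2)

Rearranging, 121(x² + 12x) + 40(y² + 14y) = -1476.
Complete the square: 121(x + 6)² + 40(y + 7)² = -1476 + 4356 + 1960 = 4840
Dividing both sides by 4840: (x + 6)²/40 + (y + 7)²/121 = 1
Ellipse, center (-6, -7), major axis vertical; a² = 121, b² = 40.
c² = a² - b² = 121 - 40 = 81, so c = 9.
Foci lie on the vertical axis through the center: (h, k ± c).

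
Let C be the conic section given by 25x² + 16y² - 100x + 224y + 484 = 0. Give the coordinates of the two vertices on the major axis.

Rearranging, 25(x² - 4x) + 16(y² + 14y) = -484.
Complete the square in x and y: 25(x - 2)² + 16(y + 7)² = -484 + 100 + 784 = 400
Dividing both sides by 400: (x - 2)²/16 + (y + 7)²/25 = 1
Ellipse, center (2, -7), major axis vertical; a² = 25, b² = 16.
a = 5. Vertices at (h, k ± a).

(2, -12) and (2, -2)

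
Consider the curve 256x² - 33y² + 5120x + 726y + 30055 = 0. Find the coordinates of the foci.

(-10, -6) and (-10, 28)

Group the x- and y-terms: 256(x² + 20x) -33(y² - 22y) = -30055
Complete the square: 256(x + 10)² -33(y - 11)² = -30055 + 25600 - 3993 = -8448
Divide through by -8448 to get (y - 11)²/256 - (x + 10)²/33 = 1.
Hyperbola, center (-10, 11), transverse axis vertical; a² = 256, b² = 33.
c² = a² + b² = 256 + 33 = 289, so c = 17.
Foci lie on the vertical axis through the center: (h, k ± c).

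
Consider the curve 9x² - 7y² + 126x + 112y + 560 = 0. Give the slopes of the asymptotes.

3√7/7 and -3√7/7

Group the x- and y-terms: 9(x² + 14x) -7(y² - 16y) = -560
Complete the square: 9(x + 7)² -7(y - 8)² = -560 + 441 - 448 = -567
Dividing both sides by -567: (y - 8)²/81 - (x + 7)²/63 = 1
Hyperbola, center (-7, 8), transverse axis vertical; a² = 81, b² = 63.
For a vertical hyperbola the asymptotes have slope ±a/b.
Here that is ±9/3√7 = ±3√7/7.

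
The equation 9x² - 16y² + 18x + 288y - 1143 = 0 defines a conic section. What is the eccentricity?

Rearranging, 9(x² + 2x) -16(y² - 18y) = 1143.
Complete the square: 9(x + 1)² -16(y - 9)² = 1143 + 9 - 1296 = -144
Divide through by -144 to get (y - 9)²/9 - (x + 1)²/16 = 1.
Hyperbola, center (-1, 9), transverse axis vertical; a² = 9, b² = 16.
c² = a² + b² = 25, so c = 5.
e = c/a = 5/3.

e = 5/3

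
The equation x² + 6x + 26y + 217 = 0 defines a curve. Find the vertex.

(-3, -8)

Only x is squared. Complete the square in x: (x + 3)² = -26(y + 8).
Vertex (-3, -8); 4p = -26 so p = -13/2. Opens down.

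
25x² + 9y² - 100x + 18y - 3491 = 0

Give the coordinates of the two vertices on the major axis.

(2, -21) and (2, 19)

Group the x- and y-terms: 25(x² - 4x) + 9(y² + 2y) = 3491
Completing the square gives 25(x - 2)² + 9(y + 1)² = 3491 + 100 + 9 = 3600.
Divide by 3600: (x - 2)²/144 + (y + 1)²/400 = 1
Ellipse, center (2, -1), major axis vertical; a² = 400, b² = 144.
a = 20. Vertices at (h, k ± a).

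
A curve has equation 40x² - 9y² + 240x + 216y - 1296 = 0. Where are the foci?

(-10, 12) and (4, 12)

Group the x- and y-terms: 40(x² + 6x) -9(y² - 24y) = 1296
Complete the square in x and y: 40(x + 3)² -9(y - 12)² = 1296 + 360 - 1296 = 360
Divide through by 360 to get (x + 3)²/9 - (y - 12)²/40 = 1.
Hyperbola, center (-3, 12), transverse axis horizontal; a² = 9, b² = 40.
c² = a² + b² = 9 + 40 = 49, so c = 7.
Foci lie on the horizontal axis through the center: (h ± c, k).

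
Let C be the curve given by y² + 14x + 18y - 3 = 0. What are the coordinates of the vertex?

(6, -9)

Only y is squared. Complete the square in y: (y + 9)² = -14(x - 6).
Vertex (6, -9); 4p = -14 so p = -7/2. Opens left.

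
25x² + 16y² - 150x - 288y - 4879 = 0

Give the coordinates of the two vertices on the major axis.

Rearranging, 25(x² - 6x) + 16(y² - 18y) = 4879.
Complete the square: 25(x - 3)² + 16(y - 9)² = 4879 + 225 + 1296 = 6400
Divide by 6400: (x - 3)²/256 + (y - 9)²/400 = 1
Ellipse, center (3, 9), major axis vertical; a² = 400, b² = 256.
a = 20. Vertices at (h, k ± a).

(3, -11) and (3, 29)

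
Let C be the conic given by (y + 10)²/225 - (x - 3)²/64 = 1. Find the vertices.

(3, -25) and (3, 5)

Center (3, -10). The positive term is the y-term, so the transverse axis is vertical; a² = 225, b² = 64.
a = 15. Vertices at (h, k ± a).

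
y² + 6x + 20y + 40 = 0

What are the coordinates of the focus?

Only y is squared. Complete the square in y: (y + 10)² = -6(x - 10).
Vertex (10, -10); 4p = -6 so p = -3/2. Opens left.
Focus is p units from the vertex along the axis: (h + p, k).

(17/2, -10)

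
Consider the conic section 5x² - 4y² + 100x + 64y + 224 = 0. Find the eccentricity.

5(x² + 20x) -4(y² - 16y) = -224
Completing the square gives 5(x + 10)² -4(y - 8)² = -224 + 500 - 256 = 20.
Dividing both sides by 20: (x + 10)²/4 - (y - 8)²/5 = 1
Hyperbola, center (-10, 8), transverse axis horizontal; a² = 4, b² = 5.
c² = a² + b² = 9, so c = 3.
e = c/a = 3/2.

e = 3/2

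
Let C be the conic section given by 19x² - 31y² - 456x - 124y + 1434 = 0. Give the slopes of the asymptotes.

Group: 19(x² - 24x) -31(y² + 4y) = -1434
19(x - 12)² -31(y + 2)² = -1434 + 2736 - 124 = 1178
Divide by 1178: (x - 12)²/62 - (y + 2)²/38 = 1
Hyperbola, center (12, -2), transverse axis horizontal; a² = 62, b² = 38.
For a horizontal hyperbola the asymptotes have slope ±b/a.
Here that is ±√38/√62 = ±√589/31.

√589/31 and -√589/31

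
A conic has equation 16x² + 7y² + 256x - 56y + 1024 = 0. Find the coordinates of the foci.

(-8, 1) and (-8, 7)

Collect terms: 16(x² + 16x) + 7(y² - 8y) = -1024
Complete the square: 16(x + 8)² + 7(y - 4)² = -1024 + 1024 + 112 = 112
Divide through by 112 to get (x + 8)²/7 + (y - 4)²/16 = 1.
Ellipse, center (-8, 4), major axis vertical; a² = 16, b² = 7.
c² = a² - b² = 16 - 7 = 9, so c = 3.
Foci lie on the vertical axis through the center: (h, k ± c).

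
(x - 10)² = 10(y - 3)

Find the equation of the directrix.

Vertex (10, 3); 4p = 10 so p = 5/2. Opens up.
Directrix is the horizontal line y = k − p = 3 − (5/2) = 1/2.

y = 1/2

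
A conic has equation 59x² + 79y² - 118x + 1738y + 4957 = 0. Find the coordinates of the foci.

(1 - 2√5, -11) and (1 + 2√5, -11)

Group: 59(x² - 2x) + 79(y² + 22y) = -4957
Complete the square in x and y: 59(x - 1)² + 79(y + 11)² = -4957 + 59 + 9559 = 4661
Divide through by 4661 to get (x - 1)²/79 + (y + 11)²/59 = 1.
Ellipse, center (1, -11), major axis horizontal; a² = 79, b² = 59.
c² = a² - b² = 79 - 59 = 20, so c = 2√5.
Foci lie on the horizontal axis through the center: (h ± c, k).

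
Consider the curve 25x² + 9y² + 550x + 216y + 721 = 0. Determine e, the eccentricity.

Group the x- and y-terms: 25(x² + 22x) + 9(y² + 24y) = -721
Complete the square: 25(x + 11)² + 9(y + 12)² = -721 + 3025 + 1296 = 3600
Divide through by 3600 to get (x + 11)²/144 + (y + 12)²/400 = 1.
Ellipse, center (-11, -12), major axis vertical; a² = 400, b² = 144.
c² = a² - b² = 256, so c = 16.
e = c/a = 16/20 = 4/5.

e = 4/5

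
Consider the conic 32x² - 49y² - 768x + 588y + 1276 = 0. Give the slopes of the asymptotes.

4√2/7 and -4√2/7

Rearranging, 32(x² - 24x) -49(y² - 12y) = -1276.
32(x - 12)² -49(y - 6)² = -1276 + 4608 - 1764 = 1568
Divide by 1568: (x - 12)²/49 - (y - 6)²/32 = 1
Hyperbola, center (12, 6), transverse axis horizontal; a² = 49, b² = 32.
For a horizontal hyperbola the asymptotes have slope ±b/a.
Here that is ±4√2/7.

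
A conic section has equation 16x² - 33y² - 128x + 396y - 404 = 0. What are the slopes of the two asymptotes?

4√33/33 and -4√33/33

Collect terms: 16(x² - 8x) -33(y² - 12y) = 404
Complete the square: 16(x - 4)² -33(y - 6)² = 404 + 256 - 1188 = -528
Divide by -528: (y - 6)²/16 - (x - 4)²/33 = 1
Hyperbola, center (4, 6), transverse axis vertical; a² = 16, b² = 33.
For a vertical hyperbola the asymptotes have slope ±a/b.
Here that is ±4/√33 = ±4√33/33.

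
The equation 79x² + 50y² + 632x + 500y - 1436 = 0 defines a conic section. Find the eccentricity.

e = √2291/79

79(x² + 8x) + 50(y² + 10y) = 1436
79(x + 4)² + 50(y + 5)² = 1436 + 1264 + 1250 = 3950
Dividing both sides by 3950: (x + 4)²/50 + (y + 5)²/79 = 1
Ellipse, center (-4, -5), major axis vertical; a² = 79, b² = 50.
c² = a² - b² = 29, so c = √29.
e = c/a = √29/√79 = √2291/79.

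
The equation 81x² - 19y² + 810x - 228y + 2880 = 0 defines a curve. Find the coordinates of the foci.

Group: 81(x² + 10x) -19(y² + 12y) = -2880
Completing the square gives 81(x + 5)² -19(y + 6)² = -2880 + 2025 - 684 = -1539.
Dividing both sides by -1539: (y + 6)²/81 - (x + 5)²/19 = 1
Hyperbola, center (-5, -6), transverse axis vertical; a² = 81, b² = 19.
c² = a² + b² = 81 + 19 = 100, so c = 10.
Foci lie on the vertical axis through the center: (h, k ± c).

(-5, -16) and (-5, 4)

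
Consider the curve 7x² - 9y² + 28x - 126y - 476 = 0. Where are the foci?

(-6, -7) and (2, -7)

Collect terms: 7(x² + 4x) -9(y² + 14y) = 476
Completing the square gives 7(x + 2)² -9(y + 7)² = 476 + 28 - 441 = 63.
Divide through by 63 to get (x + 2)²/9 - (y + 7)²/7 = 1.
Hyperbola, center (-2, -7), transverse axis horizontal; a² = 9, b² = 7.
c² = a² + b² = 9 + 7 = 16, so c = 4.
Foci lie on the horizontal axis through the center: (h ± c, k).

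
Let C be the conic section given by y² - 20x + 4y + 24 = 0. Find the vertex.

(1, -2)

Only y is squared. Complete the square in y: (y + 2)² = 20(x - 1).
Vertex (1, -2); 4p = 20 so p = 5. Opens right.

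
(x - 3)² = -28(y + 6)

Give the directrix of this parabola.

Vertex (3, -6); 4p = -28 so p = -7. Opens down.
Directrix is the horizontal line y = k − p = -6 − (-7) = 1.

y = 1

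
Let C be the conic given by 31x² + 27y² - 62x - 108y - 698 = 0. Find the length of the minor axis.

6√3

31(x² - 2x) + 27(y² - 4y) = 698
Complete the square in x and y: 31(x - 1)² + 27(y - 2)² = 698 + 31 + 108 = 837
Divide through by 837 to get (x - 1)²/27 + (y - 2)²/31 = 1.
Ellipse, center (1, 2), major axis vertical; a² = 31, b² = 27.
b² = 27 so b = 3√3; the minor axis has length 2b = 6√3.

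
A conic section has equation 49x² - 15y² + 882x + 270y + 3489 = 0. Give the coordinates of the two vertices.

(-9, 2) and (-9, 16)

Group the x- and y-terms: 49(x² + 18x) -15(y² - 18y) = -3489
Complete the square: 49(x + 9)² -15(y - 9)² = -3489 + 3969 - 1215 = -735
Divide through by -735 to get (y - 9)²/49 - (x + 9)²/15 = 1.
Hyperbola, center (-9, 9), transverse axis vertical; a² = 49, b² = 15.
a = 7. Vertices at (h, k ± a).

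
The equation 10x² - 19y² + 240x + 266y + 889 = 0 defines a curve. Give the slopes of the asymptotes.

√190/19 and -√190/19

Group: 10(x² + 24x) -19(y² - 14y) = -889
Completing the square gives 10(x + 12)² -19(y - 7)² = -889 + 1440 - 931 = -380.
Divide by -380: (y - 7)²/20 - (x + 12)²/38 = 1
Hyperbola, center (-12, 7), transverse axis vertical; a² = 20, b² = 38.
For a vertical hyperbola the asymptotes have slope ±a/b.
Here that is ±2√5/√38 = ±√190/19.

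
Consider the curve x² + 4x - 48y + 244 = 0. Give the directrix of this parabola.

Only x is squared. Complete the square in x: (x + 2)² = 48(y - 5).
Vertex (-2, 5); 4p = 48 so p = 12. Opens up.
Directrix is the horizontal line y = k − p = 5 − (12) = -7.

y = -7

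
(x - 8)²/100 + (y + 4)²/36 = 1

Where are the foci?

Center (8, -4). The larger denominator 100 sits under the x-term, so the major axis is horizontal; a² = 100, b² = 36.
c² = a² - b² = 100 - 36 = 64, so c = 8.
Foci lie on the horizontal axis through the center: (h ± c, k).

(0, -4) and (16, -4)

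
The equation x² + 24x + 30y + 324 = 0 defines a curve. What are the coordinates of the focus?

Only x is squared. Complete the square in x: (x + 12)² = -30(y + 6).
Vertex (-12, -6); 4p = -30 so p = -15/2. Opens down.
Focus is p units from the vertex along the axis: (h, k + p).

(-12, -27/2)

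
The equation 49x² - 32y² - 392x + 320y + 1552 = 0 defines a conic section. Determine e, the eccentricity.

Group: 49(x² - 8x) -32(y² - 10y) = -1552
Complete the square in x and y: 49(x - 4)² -32(y - 5)² = -1552 + 784 - 800 = -1568
Divide by -1568: (y - 5)²/49 - (x - 4)²/32 = 1
Hyperbola, center (4, 5), transverse axis vertical; a² = 49, b² = 32.
c² = a² + b² = 81, so c = 9.
e = c/a = 9/7.

e = 9/7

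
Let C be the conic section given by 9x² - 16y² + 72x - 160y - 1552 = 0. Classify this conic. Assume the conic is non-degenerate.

hyperbola

No xy term. Coefficients of x² and y² are A = 9, C = -16.
A and C have opposite signs ⇒ hyperbola.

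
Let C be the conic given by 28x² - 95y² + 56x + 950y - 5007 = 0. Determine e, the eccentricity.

e = √11685/95

Rearranging, 28(x² + 2x) -95(y² - 10y) = 5007.
Complete the square in x and y: 28(x + 1)² -95(y - 5)² = 5007 + 28 - 2375 = 2660
Divide through by 2660 to get (x + 1)²/95 - (y - 5)²/28 = 1.
Hyperbola, center (-1, 5), transverse axis horizontal; a² = 95, b² = 28.
c² = a² + b² = 123, so c = √123.
e = c/a = √123/√95 = √11685/95.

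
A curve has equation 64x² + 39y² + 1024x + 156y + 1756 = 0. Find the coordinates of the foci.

Collect terms: 64(x² + 16x) + 39(y² + 4y) = -1756
Completing the square gives 64(x + 8)² + 39(y + 2)² = -1756 + 4096 + 156 = 2496.
Divide through by 2496 to get (x + 8)²/39 + (y + 2)²/64 = 1.
Ellipse, center (-8, -2), major axis vertical; a² = 64, b² = 39.
c² = a² - b² = 64 - 39 = 25, so c = 5.
Foci lie on the vertical axis through the center: (h, k ± c).

(-8, -7) and (-8, 3)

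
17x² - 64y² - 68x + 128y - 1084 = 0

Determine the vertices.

(-6, 1) and (10, 1)

Collect terms: 17(x² - 4x) -64(y² - 2y) = 1084
Complete the square in x and y: 17(x - 2)² -64(y - 1)² = 1084 + 68 - 64 = 1088
Divide by 1088: (x - 2)²/64 - (y - 1)²/17 = 1
Hyperbola, center (2, 1), transverse axis horizontal; a² = 64, b² = 17.
a = 8. Vertices at (h ± a, k).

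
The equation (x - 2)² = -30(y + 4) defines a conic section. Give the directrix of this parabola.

y = 7/2

Vertex (2, -4); 4p = -30 so p = -15/2. Opens down.
Directrix is the horizontal line y = k − p = -4 − (-15/2) = 7/2.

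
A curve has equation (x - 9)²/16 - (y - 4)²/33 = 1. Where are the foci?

Center (9, 4). The positive term is the x-term, so the transverse axis is horizontal; a² = 16, b² = 33.
c² = a² + b² = 16 + 33 = 49, so c = 7.
Foci lie on the horizontal axis through the center: (h ± c, k).

(2, 4) and (16, 4)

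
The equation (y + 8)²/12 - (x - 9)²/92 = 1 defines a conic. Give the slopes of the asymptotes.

√69/23 and -√69/23

Center (9, -8). The positive term is the y-term, so the transverse axis is vertical; a² = 12, b² = 92.
For a vertical hyperbola the asymptotes have slope ±a/b.
Here that is ±2√3/2√23 = ±√69/23.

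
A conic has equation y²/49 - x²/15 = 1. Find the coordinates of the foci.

Center (0, 0). The positive term is the y-term, so the transverse axis is vertical; a² = 49, b² = 15.
c² = a² + b² = 49 + 15 = 64, so c = 8.
Foci lie on the vertical axis through the center: (h, k ± c).

(0, -8) and (0, 8)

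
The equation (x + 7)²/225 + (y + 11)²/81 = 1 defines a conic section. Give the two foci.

(-19, -11) and (5, -11)

Center (-7, -11). The larger denominator 225 sits under the x-term, so the major axis is horizontal; a² = 225, b² = 81.
c² = a² - b² = 225 - 81 = 144, so c = 12.
Foci lie on the horizontal axis through the center: (h ± c, k).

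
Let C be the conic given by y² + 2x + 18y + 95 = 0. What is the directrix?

Only y is squared. Complete the square in y: (y + 9)² = -2(x + 7).
Vertex (-7, -9); 4p = -2 so p = -1/2. Opens left.
Directrix is the vertical line x = h − p = -7 − (-1/2) = -13/2.

x = -13/2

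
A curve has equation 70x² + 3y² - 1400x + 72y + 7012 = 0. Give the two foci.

70(x² - 20x) + 3(y² + 24y) = -7012
Complete the square in x and y: 70(x - 10)² + 3(y + 12)² = -7012 + 7000 + 432 = 420
Divide by 420: (x - 10)²/6 + (y + 12)²/140 = 1
Ellipse, center (10, -12), major axis vertical; a² = 140, b² = 6.
c² = a² - b² = 140 - 6 = 134, so c = √134.
Foci lie on the vertical axis through the center: (h, k ± c).

(10, -12 - √134) and (10, -12 + √134)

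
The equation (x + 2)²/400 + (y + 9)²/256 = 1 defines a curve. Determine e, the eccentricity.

e = 3/5

Center (-2, -9). The larger denominator 400 sits under the x-term, so the major axis is horizontal; a² = 400, b² = 256.
c² = a² - b² = 144, so c = 12.
e = c/a = 12/20 = 3/5.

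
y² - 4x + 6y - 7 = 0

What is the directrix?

x = -5

Only y is squared. Complete the square in y: (y + 3)² = 4(x + 4).
Vertex (-4, -3); 4p = 4 so p = 1. Opens right.
Directrix is the vertical line x = h − p = -4 − (1) = -5.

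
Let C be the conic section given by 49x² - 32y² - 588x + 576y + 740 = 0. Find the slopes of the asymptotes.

Group: 49(x² - 12x) -32(y² - 18y) = -740
Complete the square in x and y: 49(x - 6)² -32(y - 9)² = -740 + 1764 - 2592 = -1568
Dividing both sides by -1568: (y - 9)²/49 - (x - 6)²/32 = 1
Hyperbola, center (6, 9), transverse axis vertical; a² = 49, b² = 32.
For a vertical hyperbola the asymptotes have slope ±a/b.
Here that is ±7/4√2 = ±7√2/8.

7√2/8 and -7√2/8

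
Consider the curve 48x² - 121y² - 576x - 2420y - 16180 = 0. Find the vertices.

(-5, -10) and (17, -10)

48(x² - 12x) -121(y² + 20y) = 16180
Complete the square: 48(x - 6)² -121(y + 10)² = 16180 + 1728 - 12100 = 5808
Dividing both sides by 5808: (x - 6)²/121 - (y + 10)²/48 = 1
Hyperbola, center (6, -10), transverse axis horizontal; a² = 121, b² = 48.
a = 11. Vertices at (h ± a, k).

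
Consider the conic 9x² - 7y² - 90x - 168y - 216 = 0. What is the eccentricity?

Rearranging, 9(x² - 10x) -7(y² + 24y) = 216.
9(x - 5)² -7(y + 12)² = 216 + 225 - 1008 = -567
Dividing both sides by -567: (y + 12)²/81 - (x - 5)²/63 = 1
Hyperbola, center (5, -12), transverse axis vertical; a² = 81, b² = 63.
c² = a² + b² = 144, so c = 12.
e = c/a = 12/9 = 4/3.

e = 4/3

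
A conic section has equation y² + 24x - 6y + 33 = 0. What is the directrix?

x = 5

Only y is squared. Complete the square in y: (y - 3)² = -24(x + 1).
Vertex (-1, 3); 4p = -24 so p = -6. Opens left.
Directrix is the vertical line x = h − p = -1 − (-6) = 5.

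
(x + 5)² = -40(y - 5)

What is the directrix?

Vertex (-5, 5); 4p = -40 so p = -10. Opens down.
Directrix is the horizontal line y = k − p = 5 − (-10) = 15.

y = 15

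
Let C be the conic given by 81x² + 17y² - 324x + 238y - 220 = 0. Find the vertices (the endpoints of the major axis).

(2, -16) and (2, 2)

Collect terms: 81(x² - 4x) + 17(y² + 14y) = 220
81(x - 2)² + 17(y + 7)² = 220 + 324 + 833 = 1377
Divide by 1377: (x - 2)²/17 + (y + 7)²/81 = 1
Ellipse, center (2, -7), major axis vertical; a² = 81, b² = 17.
a = 9. Vertices at (h, k ± a).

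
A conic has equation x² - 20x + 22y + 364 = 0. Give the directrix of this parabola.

y = -13/2

Only x is squared. Complete the square in x: (x - 10)² = -22(y + 12).
Vertex (10, -12); 4p = -22 so p = -11/2. Opens down.
Directrix is the horizontal line y = k − p = -12 − (-11/2) = -13/2.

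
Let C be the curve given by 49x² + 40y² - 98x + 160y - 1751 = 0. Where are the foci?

49(x² - 2x) + 40(y² + 4y) = 1751
Complete the square in x and y: 49(x - 1)² + 40(y + 2)² = 1751 + 49 + 160 = 1960
Dividing both sides by 1960: (x - 1)²/40 + (y + 2)²/49 = 1
Ellipse, center (1, -2), major axis vertical; a² = 49, b² = 40.
c² = a² - b² = 49 - 40 = 9, so c = 3.
Foci lie on the vertical axis through the center: (h, k ± c).

(1, -5) and (1, 1)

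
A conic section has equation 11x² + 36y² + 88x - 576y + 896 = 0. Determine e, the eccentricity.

Group: 11(x² + 8x) + 36(y² - 16y) = -896
Completing the square gives 11(x + 4)² + 36(y - 8)² = -896 + 176 + 2304 = 1584.
Divide by 1584: (x + 4)²/144 + (y - 8)²/44 = 1
Ellipse, center (-4, 8), major axis horizontal; a² = 144, b² = 44.
c² = a² - b² = 100, so c = 10.
e = c/a = 10/12 = 5/6.

e = 5/6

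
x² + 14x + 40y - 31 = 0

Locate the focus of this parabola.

(-7, -8)

Only x is squared. Complete the square in x: (x + 7)² = -40(y - 2).
Vertex (-7, 2); 4p = -40 so p = -10. Opens down.
Focus is p units from the vertex along the axis: (h, k + p).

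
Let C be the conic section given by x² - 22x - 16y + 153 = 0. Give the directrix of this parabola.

y = -2

Only x is squared. Complete the square in x: (x - 11)² = 16(y - 2).
Vertex (11, 2); 4p = 16 so p = 4. Opens up.
Directrix is the horizontal line y = k − p = 2 − (4) = -2.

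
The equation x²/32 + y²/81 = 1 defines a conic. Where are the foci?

Center (0, 0). The larger denominator 81 sits under the y-term, so the major axis is vertical; a² = 81, b² = 32.
c² = a² - b² = 81 - 32 = 49, so c = 7.
Foci lie on the vertical axis through the center: (h, k ± c).

(0, -7) and (0, 7)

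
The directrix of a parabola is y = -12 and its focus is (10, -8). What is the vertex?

(10, -10)

The vertex is the midpoint between the focus and the directrix along the axis of symmetry.
Axis is vertical (directrix is horizontal). Vertex y-coordinate = (-8 + (-12))/2 = -10; x-coordinate = 10.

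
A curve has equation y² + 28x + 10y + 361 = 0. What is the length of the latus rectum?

28

Only y is squared. Complete the square in y: (y + 5)² = -28(x + 12).
Vertex (-12, -5); 4p = -28 so p = -7. Opens left.
Latus rectum length = |4p| = 28.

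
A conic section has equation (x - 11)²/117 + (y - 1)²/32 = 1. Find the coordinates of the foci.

(11 - √85, 1) and (11 + √85, 1)

Center (11, 1). The larger denominator 117 sits under the x-term, so the major axis is horizontal; a² = 117, b² = 32.
c² = a² - b² = 117 - 32 = 85, so c = √85.
Foci lie on the horizontal axis through the center: (h ± c, k).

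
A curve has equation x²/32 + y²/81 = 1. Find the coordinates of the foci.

Center (0, 0). The larger denominator 81 sits under the y-term, so the major axis is vertical; a² = 81, b² = 32.
c² = a² - b² = 81 - 32 = 49, so c = 7.
Foci lie on the vertical axis through the center: (h, k ± c).

(0, -7) and (0, 7)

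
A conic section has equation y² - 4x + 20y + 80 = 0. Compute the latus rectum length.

4

Only y is squared. Complete the square in y: (y + 10)² = 4(x + 5).
Vertex (-5, -10); 4p = 4 so p = 1. Opens right.
Latus rectum length = |4p| = 4.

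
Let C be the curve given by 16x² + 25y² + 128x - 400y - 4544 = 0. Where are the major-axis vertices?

(-24, 8) and (16, 8)

Group the x- and y-terms: 16(x² + 8x) + 25(y² - 16y) = 4544
Complete the square in x and y: 16(x + 4)² + 25(y - 8)² = 4544 + 256 + 1600 = 6400
Divide through by 6400 to get (x + 4)²/400 + (y - 8)²/256 = 1.
Ellipse, center (-4, 8), major axis horizontal; a² = 400, b² = 256.
a = 20. Vertices at (h ± a, k).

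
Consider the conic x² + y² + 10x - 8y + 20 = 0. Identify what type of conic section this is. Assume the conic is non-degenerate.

circle

No xy term. Coefficients of x² and y² are A = 1, C = 1.
A = C (same sign) ⇒ circle.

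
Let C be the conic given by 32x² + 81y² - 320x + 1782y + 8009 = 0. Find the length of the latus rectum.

64/9

Group the x- and y-terms: 32(x² - 10x) + 81(y² + 22y) = -8009
32(x - 5)² + 81(y + 11)² = -8009 + 800 + 9801 = 2592
Divide by 2592: (x - 5)²/81 + (y + 11)²/32 = 1
Ellipse, center (5, -11), major axis horizontal; a² = 81, b² = 32.
Latus rectum length = 2b²/a = 2·32/9 = 64/9.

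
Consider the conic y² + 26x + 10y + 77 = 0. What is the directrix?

Only y is squared. Complete the square in y: (y + 5)² = -26(x + 2).
Vertex (-2, -5); 4p = -26 so p = -13/2. Opens left.
Directrix is the vertical line x = h − p = -2 − (-13/2) = 9/2.

x = 9/2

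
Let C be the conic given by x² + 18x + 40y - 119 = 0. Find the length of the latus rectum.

Only x is squared. Complete the square in x: (x + 9)² = -40(y - 5).
Vertex (-9, 5); 4p = -40 so p = -10. Opens down.
Latus rectum length = |4p| = 40.

40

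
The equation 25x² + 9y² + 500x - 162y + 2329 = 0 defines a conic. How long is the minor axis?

25(x² + 20x) + 9(y² - 18y) = -2329
Complete the square: 25(x + 10)² + 9(y - 9)² = -2329 + 2500 + 729 = 900
Divide by 900: (x + 10)²/36 + (y - 9)²/100 = 1
Ellipse, center (-10, 9), major axis vertical; a² = 100, b² = 36.
b² = 36 so b = 6; the minor axis has length 2b = 12.

12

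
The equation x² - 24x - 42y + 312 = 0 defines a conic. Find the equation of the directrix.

Only x is squared. Complete the square in x: (x - 12)² = 42(y - 4).
Vertex (12, 4); 4p = 42 so p = 21/2. Opens up.
Directrix is the horizontal line y = k − p = 4 − (21/2) = -13/2.

y = -13/2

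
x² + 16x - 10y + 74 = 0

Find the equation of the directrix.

y = -3/2

Only x is squared. Complete the square in x: (x + 8)² = 10(y - 1).
Vertex (-8, 1); 4p = 10 so p = 5/2. Opens up.
Directrix is the horizontal line y = k − p = 1 − (5/2) = -3/2.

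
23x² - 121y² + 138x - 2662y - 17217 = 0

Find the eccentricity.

Rearranging, 23(x² + 6x) -121(y² + 22y) = 17217.
Completing the square gives 23(x + 3)² -121(y + 11)² = 17217 + 207 - 14641 = 2783.
Divide through by 2783 to get (x + 3)²/121 - (y + 11)²/23 = 1.
Hyperbola, center (-3, -11), transverse axis horizontal; a² = 121, b² = 23.
c² = a² + b² = 144, so c = 12.
e = c/a = 12/11.

e = 12/11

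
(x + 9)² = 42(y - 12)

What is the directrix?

Vertex (-9, 12); 4p = 42 so p = 21/2. Opens up.
Directrix is the horizontal line y = k − p = 12 − (21/2) = 3/2.

y = 3/2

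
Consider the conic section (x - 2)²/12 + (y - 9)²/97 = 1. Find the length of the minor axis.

Center (2, 9). The larger denominator 97 sits under the y-term, so the major axis is vertical; a² = 97, b² = 12.
b² = 12 so b = 2√3; the minor axis has length 2b = 4√3.

4√3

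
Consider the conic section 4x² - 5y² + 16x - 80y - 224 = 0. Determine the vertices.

Collect terms: 4(x² + 4x) -5(y² + 16y) = 224
Completing the square gives 4(x + 2)² -5(y + 8)² = 224 + 16 - 320 = -80.
Divide through by -80 to get (y + 8)²/16 - (x + 2)²/20 = 1.
Hyperbola, center (-2, -8), transverse axis vertical; a² = 16, b² = 20.
a = 4. Vertices at (h, k ± a).

(-2, -12) and (-2, -4)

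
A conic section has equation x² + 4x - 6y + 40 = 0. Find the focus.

Only x is squared. Complete the square in x: (x + 2)² = 6(y - 6).
Vertex (-2, 6); 4p = 6 so p = 3/2. Opens up.
Focus is p units from the vertex along the axis: (h, k + p).

(-2, 15/2)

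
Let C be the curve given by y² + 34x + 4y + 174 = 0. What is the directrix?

x = 7/2

Only y is squared. Complete the square in y: (y + 2)² = -34(x + 5).
Vertex (-5, -2); 4p = -34 so p = -17/2. Opens left.
Directrix is the vertical line x = h − p = -5 − (-17/2) = 7/2.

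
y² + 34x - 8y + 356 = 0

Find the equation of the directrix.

x = -3/2

Only y is squared. Complete the square in y: (y - 4)² = -34(x + 10).
Vertex (-10, 4); 4p = -34 so p = -17/2. Opens left.
Directrix is the vertical line x = h − p = -10 − (-17/2) = -3/2.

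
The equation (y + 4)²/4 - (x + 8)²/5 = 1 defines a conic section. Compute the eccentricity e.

Center (-8, -4). The positive term is the y-term, so the transverse axis is vertical; a² = 4, b² = 5.
c² = a² + b² = 9, so c = 3.
e = c/a = 3/2.

e = 3/2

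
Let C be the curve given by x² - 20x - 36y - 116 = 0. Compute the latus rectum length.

36

Only x is squared. Complete the square in x: (x - 10)² = 36(y + 6).
Vertex (10, -6); 4p = 36 so p = 9. Opens up.
Latus rectum length = |4p| = 36.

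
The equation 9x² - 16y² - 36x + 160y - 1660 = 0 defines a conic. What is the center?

Group: 9(x² - 4x) -16(y² - 10y) = 1660
9(x - 2)² -16(y - 5)² = 1660 + 36 - 400 = 1296
Dividing both sides by 1296: (x - 2)²/144 - (y - 5)²/81 = 1
Hyperbola with center (2, 5).

(2, 5)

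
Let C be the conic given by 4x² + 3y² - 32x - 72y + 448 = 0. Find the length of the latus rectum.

Collect terms: 4(x² - 8x) + 3(y² - 24y) = -448
Completing the square gives 4(x - 4)² + 3(y - 12)² = -448 + 64 + 432 = 48.
Divide by 48: (x - 4)²/12 + (y - 12)²/16 = 1
Ellipse, center (4, 12), major axis vertical; a² = 16, b² = 12.
Latus rectum length = 2b²/a = 2·12/4 = 6.

6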